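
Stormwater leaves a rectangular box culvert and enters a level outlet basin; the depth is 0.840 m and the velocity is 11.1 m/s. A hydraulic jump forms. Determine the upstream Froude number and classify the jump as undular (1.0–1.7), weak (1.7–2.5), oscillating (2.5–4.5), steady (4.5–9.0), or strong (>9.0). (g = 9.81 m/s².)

Fr₁ = V₁/√(g·y₁) = 11.1/√(9.81×0.840) = 3.87.
Fr₁ = 3.87 lies in the oscillating range.

Fr₁ = 3.87; oscillating jump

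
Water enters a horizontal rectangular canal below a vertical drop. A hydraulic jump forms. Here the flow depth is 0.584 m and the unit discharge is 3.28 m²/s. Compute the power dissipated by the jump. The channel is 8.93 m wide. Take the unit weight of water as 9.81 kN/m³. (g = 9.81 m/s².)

V₁ = q/y₁ = 3.28/0.584 = 5.62 m/s. Fr₁ = V₁/√(g·y₁) = 5.62/√(9.81×0.584) = 2.35.
Bélanger equation: y₂/y₁ = ½[√(1 + 8Fr₁²) − 1] = ½[√45.05 − 1] = 2.86.
y₂ = 2.86 × 0.584 = 1.67 m.
Head loss: ΔE = (y₂ − y₁)³/(4y₁y₂) = (1.67 − 0.584)³/(4×0.584×1.67) = 1.27/3.90 = 0.327 m.
Q = q·b = 3.28 × 8.93 = 29.3 m³/s. P = γ·Q·ΔE = 9.81 × 29.3 × 0.327 = 93.9 kW.

P = 93.9 kW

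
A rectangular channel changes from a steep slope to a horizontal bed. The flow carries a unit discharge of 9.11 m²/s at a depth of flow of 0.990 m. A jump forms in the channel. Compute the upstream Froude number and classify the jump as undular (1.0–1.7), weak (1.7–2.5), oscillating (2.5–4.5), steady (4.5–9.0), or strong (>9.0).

V₁ = q/y₁ = 9.11/0.990 = 9.20 m/s. Fr₁ = V₁/√(g·y₁) = 9.20/√(9.81×0.990) = 2.95.
Fr₁ = 2.95 lies in the oscillating range.

Fr₁ = 2.95; oscillating jump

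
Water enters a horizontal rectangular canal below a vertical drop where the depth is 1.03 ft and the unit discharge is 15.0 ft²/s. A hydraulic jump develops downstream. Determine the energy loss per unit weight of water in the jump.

V₁ = q/y₁ = 15.0/1.03 = 14.6 ft/s. Fr₁ = V₁/√(g·y₁) = 14.6/√(32.2×1.03) = 2.53.
Sequent-depth ratio: y₂/y₁ = ½[√(1 + 8Fr₁²) − 1] = ½[√52.16 − 1] = 3.11.
y₂ = 3.11 × 1.03 = 3.20 ft.
Head loss: ΔE = (y₂ − y₁)³/(4y₁y₂) = (3.20 − 1.03)³/(4×1.03×3.20) = 10.3/13.2 = 0.779 ft.

ΔE = 0.779 ft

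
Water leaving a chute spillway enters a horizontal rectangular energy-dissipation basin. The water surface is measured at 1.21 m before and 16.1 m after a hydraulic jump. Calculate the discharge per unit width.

For a rectangular channel the momentum equation gives q² = ½·g·y₁·y₂·(y₁ + y₂) = ½×9.81×1.21×16.1×17.3 = 1654.
q = √1654 = 40.7 m²/s.

q = 40.7 m²/s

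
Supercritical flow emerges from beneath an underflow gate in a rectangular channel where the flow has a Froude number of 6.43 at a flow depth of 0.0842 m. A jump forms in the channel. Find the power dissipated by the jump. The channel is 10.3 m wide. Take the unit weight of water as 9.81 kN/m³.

P = 53.5 kW

Fr₁ = 6.43 (given).
Conjugate-depth relation: y₂/y₁ = ½[√(1 + 8Fr₁²) − 1] = ½[√331.8 − 1] = 8.61.
y₂ = 8.61 × 0.0842 = 0.725 m.
V₁ = Fr₁·√(g·y₁) = 6.43×√(9.81×0.0842) = 5.84 m/s; q = V₁·y₁ = 0.492 m²/s. V₂ = q/y₂ = 0.492/0.725 = 0.679 m/s. E₁ = y₁ + V₁²/2g = 1.82 m; E₂ = y₂ + V₂²/2g = 0.748 m. ΔE = E₁ − E₂ = 1.08 m.
Q = q·b = 0.492 × 10.3 = 5.07 m³/s. P = γ·Q·ΔE = 9.81 × 5.07 × 1.08 = 53.5 kW.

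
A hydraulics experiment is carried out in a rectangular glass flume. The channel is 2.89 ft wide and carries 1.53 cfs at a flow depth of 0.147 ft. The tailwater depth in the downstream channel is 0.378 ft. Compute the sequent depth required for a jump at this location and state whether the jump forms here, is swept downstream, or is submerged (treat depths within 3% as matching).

y₂ = 0.278 ft; the jump is submerged

q = Q/b = 1.53/2.89 = 0.529 ft²/s; V₁ = q/y₁ = 3.60 ft/s. Fr₁ = V₁/√(g·y₁) = 1.66.
Conjugate-depth relation: y₂/y₁ = ½[√(1 + 8Fr₁²) − 1] = ½[√22.92 − 1] = 1.89.
y₂ = 1.89 × 0.147 = 0.278 ft.
Tailwater y_tw = 0.378 ft: y_tw > y₂, so the jump is submerged.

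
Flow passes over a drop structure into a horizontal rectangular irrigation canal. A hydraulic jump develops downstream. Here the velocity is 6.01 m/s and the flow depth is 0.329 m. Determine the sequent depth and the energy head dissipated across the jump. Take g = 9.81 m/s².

Fr₁ = V₁/√(g·y₁) = 6.01/√(9.81×0.329) = 3.35.
Sequent-depth ratio: y₂/y₁ = ½[√(1 + 8Fr₁²) − 1] = ½[√90.53 − 1] = 4.26.
y₂ = 4.26 × 0.329 = 1.40 m.
q = V₁·y₁ = 6.01 × 0.329 = 1.98 m²/s. V₂ = q/y₂ = 1.98/1.40 = 1.41 m/s. E₁ = y₁ + V₁²/2g = 2.17 m; E₂ = y₂ + V₂²/2g = 1.50 m. ΔE = E₁ − E₂ = 0.668 m.

y₂ = 1.40 m; ΔE = 0.668 m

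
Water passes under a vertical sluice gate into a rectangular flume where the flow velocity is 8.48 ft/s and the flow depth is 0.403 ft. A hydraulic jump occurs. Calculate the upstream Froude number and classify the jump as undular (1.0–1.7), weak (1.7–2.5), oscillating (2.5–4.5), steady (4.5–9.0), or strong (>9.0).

Fr₁ = 2.35; weak jump

Fr₁ = V₁/√(g·y₁) = 8.48/√(32.2×0.403) = 2.35.
Fr₁ = 2.35 lies in the weak range.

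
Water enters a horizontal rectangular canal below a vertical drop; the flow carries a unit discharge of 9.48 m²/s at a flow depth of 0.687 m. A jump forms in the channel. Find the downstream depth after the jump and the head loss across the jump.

y₂ = 4.83 m; ΔE = 5.36 m

V₁ = q/y₁ = 9.48/0.687 = 13.8 m/s. Fr₁ = V₁/√(g·y₁) = 13.8/√(9.81×0.687) = 5.32.
Conjugate-depth relation: y₂/y₁ = ½[√(1 + 8Fr₁²) − 1] = ½[√227.0 − 1] = 7.03.
y₂ = 7.03 × 0.687 = 4.83 m.
Head loss: ΔE = (y₂ − y₁)³/(4y₁y₂) = (4.83 − 0.687)³/(4×0.687×4.83) = 71.2/13.3 = 5.36 m.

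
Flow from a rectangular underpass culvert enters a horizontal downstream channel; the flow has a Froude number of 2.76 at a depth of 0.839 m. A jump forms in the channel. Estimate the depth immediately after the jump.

y₂ = 2.88 m

Fr₁ = 2.76 (given).
Sequent-depth ratio: y₂/y₁ = ½[√(1 + 8Fr₁²) − 1] = ½[√61.94 − 1] = 3.44.
y₂ = 3.44 × 0.839 = 2.88 m.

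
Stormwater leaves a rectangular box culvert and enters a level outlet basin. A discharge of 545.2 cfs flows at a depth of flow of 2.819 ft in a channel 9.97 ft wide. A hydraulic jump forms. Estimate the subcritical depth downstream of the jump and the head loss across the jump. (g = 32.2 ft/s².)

y₂ = 6.829 ft; ΔE = 0.8374 ft

q = Q/b = 545.2/9.97 = 54.68 ft²/s; V₁ = q/y₁ = 19.40 ft/s. Fr₁ = V₁/√(g·y₁) = 2.036.
Bélanger equation: y₂/y₁ = ½[√(1 + 8Fr₁²) − 1] = ½[√34.164 − 1] = 2.423.
y₂ = 2.423 × 2.819 = 6.829 ft.
Head loss: ΔE = (y₂ − y₁)³/(4y₁y₂) = (6.829 − 2.819)³/(4×2.819×6.829) = 64.48/77.00 = 0.8374 ft.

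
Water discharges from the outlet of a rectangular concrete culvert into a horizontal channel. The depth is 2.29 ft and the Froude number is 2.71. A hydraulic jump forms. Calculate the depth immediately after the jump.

Fr₁ = 2.71 (given).
By Bélanger, y₂/y₁ = ½[√(1 + 8Fr₁²) − 1] = ½[√59.75 − 1] = 3.36.
y₂ = 3.36 × 2.29 = 7.71 ft.

y₂ = 7.71 ft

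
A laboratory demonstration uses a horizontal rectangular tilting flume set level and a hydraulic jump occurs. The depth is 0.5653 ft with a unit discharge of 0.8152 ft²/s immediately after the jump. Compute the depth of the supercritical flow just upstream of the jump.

y₁ = 0.1084 ft

V₂ = q/y₂ = 0.8152/0.5653 = 1.442 ft/s; Fr₂ = V₂/√(g·y₂) = 0.3380.
Since the conjugate-depth ratio holds either way, y₁/y₂ = ½[√(1 + 8Fr₂²) − 1] = ½[√1.9140 − 1] = 0.1917.
y₁ = 0.1917 × 0.5653 = 0.1084 ft.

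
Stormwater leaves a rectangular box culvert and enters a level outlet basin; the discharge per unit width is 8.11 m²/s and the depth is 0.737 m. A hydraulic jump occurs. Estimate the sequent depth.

y₂ = 3.91 m

V₁ = q/y₁ = 8.11/0.737 = 11.0 m/s. Fr₁ = V₁/√(g·y₁) = 11.0/√(9.81×0.737) = 4.09.
Conjugate-depth relation: y₂/y₁ = ½[√(1 + 8Fr₁²) − 1] = ½[√135.0 − 1] = 5.31.
y₂ = 5.31 × 0.737 = 3.91 m.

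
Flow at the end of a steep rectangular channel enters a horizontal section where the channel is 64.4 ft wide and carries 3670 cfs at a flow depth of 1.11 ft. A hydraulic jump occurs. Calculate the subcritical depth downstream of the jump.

q = Q/b = 3670/64.4 = 57.0 ft²/s; V₁ = q/y₁ = 51.3 ft/s. Fr₁ = V₁/√(g·y₁) = 8.59.
Sequent-depth ratio: y₂/y₁ = ½[√(1 + 8Fr₁²) − 1] = ½[√591.0 − 1] = 11.7.
y₂ = 11.7 × 1.11 = 12.9 ft.

y₂ = 12.9 ft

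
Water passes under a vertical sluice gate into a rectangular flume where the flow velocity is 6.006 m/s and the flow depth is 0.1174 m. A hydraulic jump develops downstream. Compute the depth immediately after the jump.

y₂ = 0.8723 m

Fr₁ = V₁/√(g·y₁) = 6.006/√(9.81×0.1174) = 5.597.
Conjugate-depth relation: y₂/y₁ = ½[√(1 + 8Fr₁²) − 1] = ½[√251.57 − 1] = 7.430.
y₂ = 7.430 × 0.1174 = 0.8723 m.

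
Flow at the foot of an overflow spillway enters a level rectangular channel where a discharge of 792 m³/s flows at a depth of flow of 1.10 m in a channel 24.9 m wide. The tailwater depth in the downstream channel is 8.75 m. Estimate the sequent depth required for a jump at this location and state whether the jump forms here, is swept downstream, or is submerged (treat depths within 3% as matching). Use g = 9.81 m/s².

q = Q/b = 792/24.9 = 31.8 m²/s; V₁ = q/y₁ = 28.9 m/s. Fr₁ = V₁/√(g·y₁) = 8.80.
From the momentum equation for a rectangular channel, y₂/y₁ = ½[√(1 + 8Fr₁²) − 1] = ½[√620.9 − 1] = 12.0.
y₂ = 12.0 × 1.10 = 13.2 m.
Tailwater y_tw = 8.75 m: y_tw < y₂, so the jump is swept downstream.

y₂ = 13.2 m; the jump is swept downstream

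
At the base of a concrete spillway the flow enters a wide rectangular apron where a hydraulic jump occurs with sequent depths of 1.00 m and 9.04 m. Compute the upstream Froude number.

For a rectangular channel the momentum equation gives q² = ½·g·y₁·y₂·(y₁ + y₂) = ½×9.81×1.00×9.04×10.0 = 445.
q = √445 = 21.1 m²/s.
V₁ = q/y₁ = 21.1 m/s; Fr₁ = V₁/√(g·y₁) = 6.74.

Fr₁ = 6.74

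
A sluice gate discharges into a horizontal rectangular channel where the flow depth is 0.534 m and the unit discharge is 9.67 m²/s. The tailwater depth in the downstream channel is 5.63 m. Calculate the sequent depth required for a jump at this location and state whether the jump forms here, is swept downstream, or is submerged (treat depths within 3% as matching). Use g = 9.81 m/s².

V₁ = q/y₁ = 9.67/0.534 = 18.1 m/s. Fr₁ = V₁/√(g·y₁) = 18.1/√(9.81×0.534) = 7.91.
Conjugate-depth relation: y₂/y₁ = ½[√(1 + 8Fr₁²) − 1] = ½[√501.8 − 1] = 10.7.
y₂ = 10.7 × 0.534 = 5.71 m.
Tailwater y_tw = 5.63 m: y_tw ≈ y₂, so the jump forms here.

y₂ = 5.71 m; the jump forms here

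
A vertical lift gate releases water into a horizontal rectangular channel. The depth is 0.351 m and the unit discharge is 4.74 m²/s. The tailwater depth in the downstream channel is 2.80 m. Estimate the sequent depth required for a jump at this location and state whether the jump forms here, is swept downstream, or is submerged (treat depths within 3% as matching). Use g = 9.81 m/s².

y₂ = 3.44 m; the jump is swept downstream

V₁ = q/y₁ = 4.74/0.351 = 13.5 m/s. Fr₁ = V₁/√(g·y₁) = 13.5/√(9.81×0.351) = 7.28.
Sequent-depth ratio: y₂/y₁ = ½[√(1 + 8Fr₁²) − 1] = ½[√424.7 − 1] = 9.80.
y₂ = 9.80 × 0.351 = 3.44 m.
Tailwater y_tw = 2.80 m: y_tw < y₂, so the jump is swept downstream.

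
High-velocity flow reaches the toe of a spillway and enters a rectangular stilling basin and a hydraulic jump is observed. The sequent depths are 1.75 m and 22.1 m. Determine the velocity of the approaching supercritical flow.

For a rectangular channel the momentum equation gives q² = ½·g·y₁·y₂·(y₁ + y₂) = ½×9.81×1.75×22.1×23.9 = 4524.
q = √4524 = 67.3 m²/s.
V₁ = q/y₁ = 67.3/1.75 = 38.4 m/s.

V₁ = 38.4 m/s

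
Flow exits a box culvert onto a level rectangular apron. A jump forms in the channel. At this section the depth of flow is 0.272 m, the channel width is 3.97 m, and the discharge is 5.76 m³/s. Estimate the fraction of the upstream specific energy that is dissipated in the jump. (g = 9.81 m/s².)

q = Q/b = 5.76/3.97 = 1.45 m²/s; V₁ = q/y₁ = 5.33 m/s. Fr₁ = V₁/√(g·y₁) = 3.27.
Bélanger equation: y₂/y₁ = ½[√(1 + 8Fr₁²) − 1] = ½[√86.31 − 1] = 4.15.
y₂ = 4.15 × 0.272 = 1.13 m.
E₁ = y₁ + V₁²/2g = 1.72 m. ΔE = (y₂ − y₁)³/(4y₁y₂) = 0.510 m. ΔE/E₁ = 0.510/1.72 = 0.296.

ΔE/E₁ = 0.296 (29.6%)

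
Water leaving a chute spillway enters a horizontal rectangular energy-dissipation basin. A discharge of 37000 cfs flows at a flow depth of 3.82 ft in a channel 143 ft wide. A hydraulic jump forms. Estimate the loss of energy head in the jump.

q = Q/b = 37000/143 = 259 ft²/s; V₁ = q/y₁ = 67.7 ft/s. Fr₁ = V₁/√(g·y₁) = 6.11.
Conjugate-depth relation: y₂/y₁ = ½[√(1 + 8Fr₁²) − 1] = ½[√299.4 − 1] = 8.15.
y₂ = 8.15 × 3.82 = 31.1 ft.
V₂ = q/y₂ = 259/31.1 = 8.31 ft/s. E₁ = y₁ + V₁²/2g = 75.1 ft; E₂ = y₂ + V₂²/2g = 32.2 ft. ΔE = E₁ − E₂ = 42.8 ft.

ΔE = 42.8 ft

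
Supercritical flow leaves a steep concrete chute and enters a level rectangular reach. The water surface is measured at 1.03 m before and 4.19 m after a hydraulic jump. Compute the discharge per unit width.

q = 10.5 m²/s

For a rectangular channel the momentum equation gives q² = ½·g·y₁·y₂·(y₁ + y₂) = ½×9.81×1.03×4.19×5.22 = 110.
q = √110 = 10.5 m²/s.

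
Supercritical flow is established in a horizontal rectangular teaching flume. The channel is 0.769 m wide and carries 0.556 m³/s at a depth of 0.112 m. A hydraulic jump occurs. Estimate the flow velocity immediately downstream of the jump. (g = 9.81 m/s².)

V₂ = 0.785 m/s

q = Q/b = 0.556/0.769 = 0.723 m²/s; V₁ = q/y₁ = 6.46 m/s. Fr₁ = V₁/√(g·y₁) = 6.16.
Bélanger equation: y₂/y₁ = ½[√(1 + 8Fr₁²) − 1] = ½[√304.4 − 1] = 8.22.
y₂ = 8.22 × 0.112 = 0.921 m.
V₂ = q/y₂ = 0.723/0.921 = 0.785 m/s.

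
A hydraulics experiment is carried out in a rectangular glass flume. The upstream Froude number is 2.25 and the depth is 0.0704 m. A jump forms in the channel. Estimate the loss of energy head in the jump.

Fr₁ = 2.25 (given).
From the momentum equation for a rectangular channel, y₂/y₁ = ½[√(1 + 8Fr₁²) − 1] = ½[√41.50 − 1] = 2.72.
y₂ = 2.72 × 0.0704 = 0.192 m.
Head loss: ΔE = (y₂ − y₁)³/(4y₁y₂) = (0.192 − 0.0704)³/(4×0.0704×0.192) = 0.00178/0.0539 = 0.0330 m.

ΔE = 0.0330 m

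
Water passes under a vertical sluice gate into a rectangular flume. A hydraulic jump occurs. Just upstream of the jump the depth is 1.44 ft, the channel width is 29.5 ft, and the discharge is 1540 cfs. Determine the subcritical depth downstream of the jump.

q = Q/b = 1540/29.5 = 52.2 ft²/s; V₁ = q/y₁ = 36.3 ft/s. Fr₁ = V₁/√(g·y₁) = 5.32.
Sequent-depth ratio: y₂/y₁ = ½[√(1 + 8Fr₁²) − 1] = ½[√227.7 − 1] = 7.05.
y₂ = 7.05 × 1.44 = 10.1 ft.

y₂ = 10.1 ft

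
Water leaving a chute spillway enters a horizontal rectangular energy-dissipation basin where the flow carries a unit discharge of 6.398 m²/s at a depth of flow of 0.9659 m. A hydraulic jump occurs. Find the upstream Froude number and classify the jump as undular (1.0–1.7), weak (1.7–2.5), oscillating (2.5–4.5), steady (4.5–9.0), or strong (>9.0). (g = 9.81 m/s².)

Fr₁ = 2.152; weak jump

V₁ = q/y₁ = 6.398/0.9659 = 6.624 m/s. Fr₁ = V₁/√(g·y₁) = 6.624/√(9.81×0.9659) = 2.152.
Fr₁ = 2.152 lies in the weak range.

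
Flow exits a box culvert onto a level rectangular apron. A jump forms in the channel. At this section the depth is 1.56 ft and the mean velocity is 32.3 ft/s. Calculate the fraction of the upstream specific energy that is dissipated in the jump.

ΔE/E₁ = 0.450 (45.0%)

Fr₁ = V₁/√(g·y₁) = 32.3/√(32.2×1.56) = 4.56.
From the momentum equation for a rectangular channel, y₂/y₁ = ½[√(1 + 8Fr₁²) − 1] = ½[√167.2 − 1] = 5.96.
y₂ = 5.96 × 1.56 = 9.30 ft.
E₁ = y₁ + V₁²/2g = 17.8 ft. ΔE = (y₂ − y₁)³/(4y₁y₂) = 8.00 ft. ΔE/E₁ = 8.00/17.8 = 0.450.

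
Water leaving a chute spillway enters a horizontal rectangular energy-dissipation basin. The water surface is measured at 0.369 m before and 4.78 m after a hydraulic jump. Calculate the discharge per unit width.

For a rectangular channel the momentum equation gives q² = ½·g·y₁·y₂·(y₁ + y₂) = ½×9.81×0.369×4.78×5.15 = 44.5.
q = √44.5 = 6.67 m²/s.

q = 6.67 m²/s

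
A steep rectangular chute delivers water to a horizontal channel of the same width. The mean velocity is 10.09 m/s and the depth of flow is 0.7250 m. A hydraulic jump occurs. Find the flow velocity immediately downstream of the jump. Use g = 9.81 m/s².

V₂ = 2.070 m/s

Fr₁ = V₁/√(g·y₁) = 10.09/√(9.81×0.7250) = 3.783.
Sequent-depth ratio: y₂/y₁ = ½[√(1 + 8Fr₁²) − 1] = ½[√115.52 − 1] = 4.874.
y₂ = 4.874 × 0.7250 = 3.534 m.
q = V₁·y₁ = 10.09 × 0.7250 = 7.315 m²/s.
V₂ = q/y₂ = 7.315/3.534 = 2.070 m/s.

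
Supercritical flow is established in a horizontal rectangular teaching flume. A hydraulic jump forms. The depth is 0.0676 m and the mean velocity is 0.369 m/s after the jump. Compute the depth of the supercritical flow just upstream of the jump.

y₁ = 0.0211 m

Fr₂ = V₂/√(g·y₂) = 0.369/√(9.81×0.0676) = 0.453.
Since the conjugate-depth ratio holds either way, y₁/y₂ = ½[√(1 + 8Fr₂²) − 1] = ½[√2.643 − 1] = 0.313.
y₁ = 0.313 × 0.0676 = 0.0211 m.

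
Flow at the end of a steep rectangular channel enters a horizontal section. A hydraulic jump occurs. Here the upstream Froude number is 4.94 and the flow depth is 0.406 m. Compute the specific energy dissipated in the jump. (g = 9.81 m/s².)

Fr₁ = 4.94 (given).
By Bélanger, y₂/y₁ = ½[√(1 + 8Fr₁²) − 1] = ½[√196.2 − 1] = 6.50.
y₂ = 6.50 × 0.406 = 2.64 m.
Head loss: ΔE = (y₂ − y₁)³/(4y₁y₂) = (2.64 − 0.406)³/(4×0.406×2.64) = 11.2/4.29 = 2.60 m.

ΔE = 2.60 m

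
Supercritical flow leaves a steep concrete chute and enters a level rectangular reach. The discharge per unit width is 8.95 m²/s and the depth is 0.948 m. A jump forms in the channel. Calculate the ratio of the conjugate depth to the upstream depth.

V₁ = q/y₁ = 8.95/0.948 = 9.44 m/s. Fr₁ = V₁/√(g·y₁) = 9.44/√(9.81×0.948) = 3.10.
Bélanger equation: y₂/y₁ = ½[√(1 + 8Fr₁²) − 1] = ½[√77.67 − 1] = 3.91.

y₂/y₁ = 3.91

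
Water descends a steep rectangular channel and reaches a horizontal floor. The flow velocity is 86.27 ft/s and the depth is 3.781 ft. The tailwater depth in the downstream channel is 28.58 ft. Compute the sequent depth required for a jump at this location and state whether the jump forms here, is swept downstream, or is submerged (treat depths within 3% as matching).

y₂ = 39.96 ft; the jump is swept downstream

Fr₁ = V₁/√(g·y₁) = 86.27/√(32.2×3.781) = 7.819.
By Bélanger, y₂/y₁ = ½[√(1 + 8Fr₁²) − 1] = ½[√490.04 − 1] = 10.57.
y₂ = 10.57 × 3.781 = 39.96 ft.
Tailwater y_tw = 28.58 ft: y_tw < y₂, so the jump is swept downstream.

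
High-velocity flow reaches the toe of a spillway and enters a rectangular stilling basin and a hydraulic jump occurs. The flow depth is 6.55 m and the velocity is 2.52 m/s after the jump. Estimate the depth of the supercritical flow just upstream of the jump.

Fr₂ = V₂/√(g·y₂) = 2.52/√(9.81×6.55) = 0.314.
The Bélanger relation is symmetric: y₁/y₂ = ½[√(1 + 8Fr₂²) − 1] = ½[√1.791 − 1] = 0.169.
y₁ = 0.169 × 6.55 = 1.11 m.

y₁ = 1.11 m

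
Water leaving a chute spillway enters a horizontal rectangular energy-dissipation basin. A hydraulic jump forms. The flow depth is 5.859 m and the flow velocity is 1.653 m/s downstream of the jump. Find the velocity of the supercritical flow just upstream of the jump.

V₁ = 18.91 m/s

Fr₂ = V₂/√(g·y₂) = 1.653/√(9.81×5.859) = 0.2180.
From the momentum equation (using Fr₂), y₁/y₂ = ½[√(1 + 8Fr₂²) − 1] = ½[√1.3803 − 1] = 0.08743.
y₁ = 0.08743 × 5.859 = 0.5123 m.
V₁ = q/y₁ = 9.685/0.5123 = 18.91 m/s.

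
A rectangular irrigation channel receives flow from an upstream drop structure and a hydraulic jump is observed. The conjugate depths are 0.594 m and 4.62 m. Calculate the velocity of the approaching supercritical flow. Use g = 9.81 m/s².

For a rectangular channel the momentum equation gives q² = ½·g·y₁·y₂·(y₁ + y₂) = ½×9.81×0.594×4.62×5.21 = 70.2.
q = √70.2 = 8.38 m²/s.
V₁ = q/y₁ = 8.38/0.594 = 14.1 m/s.

V₁ = 14.1 m/s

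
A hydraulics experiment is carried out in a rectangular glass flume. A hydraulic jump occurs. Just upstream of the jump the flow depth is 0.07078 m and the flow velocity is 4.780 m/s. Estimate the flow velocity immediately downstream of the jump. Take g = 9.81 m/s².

Fr₁ = V₁/√(g·y₁) = 4.780/√(9.81×0.07078) = 5.736.
Sequent-depth ratio: y₂/y₁ = ½[√(1 + 8Fr₁²) − 1] = ½[√264.25 − 1] = 7.628.
y₂ = 7.628 × 0.07078 = 0.5399 m.
q = V₁·y₁ = 4.780 × 0.07078 = 0.3383 m²/s.
V₂ = q/y₂ = 0.3383/0.5399 = 0.6266 m/s.

V₂ = 0.6266 m/s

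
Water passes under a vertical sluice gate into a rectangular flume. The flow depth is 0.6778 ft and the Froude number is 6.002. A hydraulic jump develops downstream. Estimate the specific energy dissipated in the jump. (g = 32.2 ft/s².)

Fr₁ = 6.002 (given).
From the momentum equation for a rectangular channel, y₂/y₁ = ½[√(1 + 8Fr₁²) − 1] = ½[√289.19 − 1] = 8.003.
y₂ = 8.003 × 0.6778 = 5.424 ft.
Head loss: ΔE = (y₂ − y₁)³/(4y₁y₂) = (5.424 − 0.6778)³/(4×0.6778×5.424) = 106.9/14.71 = 7.271 ft.

ΔE = 7.271 ft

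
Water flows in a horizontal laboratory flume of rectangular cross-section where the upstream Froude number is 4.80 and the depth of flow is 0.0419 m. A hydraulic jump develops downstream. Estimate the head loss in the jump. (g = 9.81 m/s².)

Fr₁ = 4.80 (given).
By Bélanger, y₂/y₁ = ½[√(1 + 8Fr₁²) − 1] = ½[√185.3 − 1] = 6.31.
y₂ = 6.31 × 0.0419 = 0.264 m.
Head loss: ΔE = (y₂ − y₁)³/(4y₁y₂) = (0.264 − 0.0419)³/(4×0.0419×0.264) = 0.0110/0.0443 = 0.248 m.

ΔE = 0.248 m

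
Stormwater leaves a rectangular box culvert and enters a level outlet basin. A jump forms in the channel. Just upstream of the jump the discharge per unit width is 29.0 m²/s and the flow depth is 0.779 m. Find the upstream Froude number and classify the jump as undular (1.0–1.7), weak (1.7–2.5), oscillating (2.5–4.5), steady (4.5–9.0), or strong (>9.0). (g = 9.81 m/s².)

Fr₁ = 13.5; strong jump

V₁ = q/y₁ = 29.0/0.779 = 37.2 m/s. Fr₁ = V₁/√(g·y₁) = 37.2/√(9.81×0.779) = 13.5.
Fr₁ = 13.5 lies in the strong range.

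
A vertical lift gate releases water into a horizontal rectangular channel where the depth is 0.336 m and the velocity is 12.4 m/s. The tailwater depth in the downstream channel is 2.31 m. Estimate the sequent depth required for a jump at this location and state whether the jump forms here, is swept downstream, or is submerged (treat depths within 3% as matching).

Fr₁ = V₁/√(g·y₁) = 12.4/√(9.81×0.336) = 6.83.
Bélanger equation: y₂/y₁ = ½[√(1 + 8Fr₁²) − 1] = ½[√374.2 − 1] = 9.17.
y₂ = 9.17 × 0.336 = 3.08 m.
Tailwater y_tw = 2.31 m: y_tw < y₂, so the jump is swept downstream.

y₂ = 3.08 m; the jump is swept downstream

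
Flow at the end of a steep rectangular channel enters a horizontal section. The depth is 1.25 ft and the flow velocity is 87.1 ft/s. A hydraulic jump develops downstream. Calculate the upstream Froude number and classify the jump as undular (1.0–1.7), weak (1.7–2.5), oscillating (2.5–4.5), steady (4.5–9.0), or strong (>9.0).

Fr₁ = V₁/√(g·y₁) = 87.1/√(32.2×1.25) = 13.7.
Fr₁ = 13.7 lies in the strong range.

Fr₁ = 13.7; strong jump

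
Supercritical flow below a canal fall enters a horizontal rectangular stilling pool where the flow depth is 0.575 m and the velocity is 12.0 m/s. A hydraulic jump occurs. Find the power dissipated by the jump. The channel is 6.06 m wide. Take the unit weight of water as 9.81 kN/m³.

P = 1607 kW

Fr₁ = V₁/√(g·y₁) = 12.0/√(9.81×0.575) = 5.05.
Conjugate-depth relation: y₂/y₁ = ½[√(1 + 8Fr₁²) − 1] = ½[√205.2 − 1] = 6.66.
y₂ = 6.66 × 0.575 = 3.83 m.
Head loss: ΔE = (y₂ − y₁)³/(4y₁y₂) = (3.83 − 0.575)³/(4×0.575×3.83) = 34.5/8.81 = 3.92 m.
q = V₁·y₁ = 12.0 × 0.575 = 6.90 m²/s. Q = q·b = 6.90 × 6.06 = 41.8 m³/s. P = γ·Q·ΔE = 9.81 × 41.8 × 3.92 = 1607 kW.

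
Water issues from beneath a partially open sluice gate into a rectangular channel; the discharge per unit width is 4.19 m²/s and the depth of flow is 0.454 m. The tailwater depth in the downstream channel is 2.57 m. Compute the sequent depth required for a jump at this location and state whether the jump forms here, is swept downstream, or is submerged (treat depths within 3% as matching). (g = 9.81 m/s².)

y₂ = 2.59 m; the jump forms here

V₁ = q/y₁ = 4.19/0.454 = 9.23 m/s. Fr₁ = V₁/√(g·y₁) = 9.23/√(9.81×0.454) = 4.37.
Bélanger equation: y₂/y₁ = ½[√(1 + 8Fr₁²) − 1] = ½[√154.0 − 1] = 5.70.
y₂ = 5.70 × 0.454 = 2.59 m.
Tailwater y_tw = 2.57 m: y_tw ≈ y₂, so the jump forms here.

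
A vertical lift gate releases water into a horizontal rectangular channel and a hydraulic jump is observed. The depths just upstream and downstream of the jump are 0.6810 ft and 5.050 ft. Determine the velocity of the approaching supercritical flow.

V₁ = 26.16 ft/s

For a rectangular channel the momentum equation gives q² = ½·g·y₁·y₂·(y₁ + y₂) = ½×32.2×0.6810×5.050×5.731 = 317.3.
q = √317.3 = 17.81 ft²/s.
V₁ = q/y₁ = 17.81/0.6810 = 26.16 ft/s.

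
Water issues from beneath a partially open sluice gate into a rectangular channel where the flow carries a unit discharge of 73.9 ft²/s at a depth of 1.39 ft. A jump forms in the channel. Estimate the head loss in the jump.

V₁ = q/y₁ = 73.9/1.39 = 53.2 ft/s. Fr₁ = V₁/√(g·y₁) = 53.2/√(32.2×1.39) = 7.95.
Bélanger equation: y₂/y₁ = ½[√(1 + 8Fr₁²) − 1] = ½[√506.2 − 1] = 10.7.
y₂ = 10.7 × 1.39 = 14.9 ft.
Head loss: ΔE = (y₂ − y₁)³/(4y₁y₂) = (14.9 − 1.39)³/(4×1.39×14.9) = 2489/83.1 = 30.0 ft.

ΔE = 30.0 ft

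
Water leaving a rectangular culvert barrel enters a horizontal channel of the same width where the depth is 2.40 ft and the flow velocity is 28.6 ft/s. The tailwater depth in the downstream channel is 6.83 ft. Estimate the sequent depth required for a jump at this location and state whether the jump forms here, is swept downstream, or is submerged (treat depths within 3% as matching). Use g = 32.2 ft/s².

y₂ = 9.91 ft; the jump is swept downstream

Fr₁ = V₁/√(g·y₁) = 28.6/√(32.2×2.40) = 3.25.
From the momentum equation for a rectangular channel, y₂/y₁ = ½[√(1 + 8Fr₁²) − 1] = ½[√85.67 − 1] = 4.13.
y₂ = 4.13 × 2.40 = 9.91 ft.
Tailwater y_tw = 6.83 ft: y_tw < y₂, so the jump is swept downstream.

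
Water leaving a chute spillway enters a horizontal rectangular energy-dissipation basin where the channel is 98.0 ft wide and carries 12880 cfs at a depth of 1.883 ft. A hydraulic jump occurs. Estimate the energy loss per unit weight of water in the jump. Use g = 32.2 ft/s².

q = Q/b = 12880/98.0 = 131.4 ft²/s; V₁ = q/y₁ = 69.80 ft/s. Fr₁ = V₁/√(g·y₁) = 8.964.
Sequent-depth ratio: y₂/y₁ = ½[√(1 + 8Fr₁²) − 1] = ½[√643.78 − 1] = 12.19.
y₂ = 12.19 × 1.883 = 22.95 ft.
V₂ = q/y₂ = 131.4/22.95 = 5.727 ft/s. E₁ = y₁ + V₁²/2g = 77.53 ft; E₂ = y₂ + V₂²/2g = 23.46 ft. ΔE = E₁ − E₂ = 54.07 ft.

ΔE = 54.07 ft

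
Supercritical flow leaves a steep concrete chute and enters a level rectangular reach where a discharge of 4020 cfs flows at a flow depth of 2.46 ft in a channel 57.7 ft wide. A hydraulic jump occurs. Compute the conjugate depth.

y₂ = 9.91 ft

q = Q/b = 4020/57.7 = 69.7 ft²/s; V₁ = q/y₁ = 28.3 ft/s. Fr₁ = V₁/√(g·y₁) = 3.18.
From the momentum equation for a rectangular channel, y₂/y₁ = ½[√(1 + 8Fr₁²) − 1] = ½[√82.01 − 1] = 4.03.
y₂ = 4.03 × 2.46 = 9.91 ft.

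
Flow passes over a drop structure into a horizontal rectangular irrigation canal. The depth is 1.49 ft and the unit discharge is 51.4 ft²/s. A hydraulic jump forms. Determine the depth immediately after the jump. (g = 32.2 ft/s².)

y₂ = 9.78 ft

V₁ = q/y₁ = 51.4/1.49 = 34.5 ft/s. Fr₁ = V₁/√(g·y₁) = 34.5/√(32.2×1.49) = 4.98.
Sequent-depth ratio: y₂/y₁ = ½[√(1 + 8Fr₁²) − 1] = ½[√199.4 − 1] = 6.56.
y₂ = 6.56 × 1.49 = 9.78 ft.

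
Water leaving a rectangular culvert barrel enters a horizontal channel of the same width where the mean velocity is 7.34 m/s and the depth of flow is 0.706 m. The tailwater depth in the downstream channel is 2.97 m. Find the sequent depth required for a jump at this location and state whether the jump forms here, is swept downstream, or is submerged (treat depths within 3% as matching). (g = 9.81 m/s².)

Fr₁ = V₁/√(g·y₁) = 7.34/√(9.81×0.706) = 2.79.
By Bélanger, y₂/y₁ = ½[√(1 + 8Fr₁²) − 1] = ½[√63.23 − 1] = 3.48.
y₂ = 3.48 × 0.706 = 2.45 m.
Tailwater y_tw = 2.97 m: y_tw > y₂, so the jump is submerged.

y₂ = 2.45 m; the jump is submerged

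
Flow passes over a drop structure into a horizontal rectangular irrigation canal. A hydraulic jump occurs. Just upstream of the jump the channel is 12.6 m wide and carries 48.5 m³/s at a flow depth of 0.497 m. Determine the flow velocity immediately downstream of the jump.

V₂ = 1.73 m/s

q = Q/b = 48.5/12.6 = 3.85 m²/s; V₁ = q/y₁ = 7.74 m/s. Fr₁ = V₁/√(g·y₁) = 3.51.
By Bélanger, y₂/y₁ = ½[√(1 + 8Fr₁²) − 1] = ½[√99.42 − 1] = 4.49.
y₂ = 4.49 × 0.497 = 2.23 m.
V₂ = q/y₂ = 3.85/2.23 = 1.73 m/s.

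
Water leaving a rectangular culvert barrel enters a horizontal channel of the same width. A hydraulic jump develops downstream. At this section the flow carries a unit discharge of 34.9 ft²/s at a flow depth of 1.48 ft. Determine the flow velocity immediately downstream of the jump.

V₁ = q/y₁ = 34.9/1.48 = 23.6 ft/s. Fr₁ = V₁/√(g·y₁) = 23.6/√(32.2×1.48) = 3.42.
Sequent-depth ratio: y₂/y₁ = ½[√(1 + 8Fr₁²) − 1] = ½[√94.35 − 1] = 4.36.
y₂ = 4.36 × 1.48 = 6.45 ft.
V₂ = q/y₂ = 34.9/6.45 = 5.41 ft/s.

V₂ = 5.41 ft/s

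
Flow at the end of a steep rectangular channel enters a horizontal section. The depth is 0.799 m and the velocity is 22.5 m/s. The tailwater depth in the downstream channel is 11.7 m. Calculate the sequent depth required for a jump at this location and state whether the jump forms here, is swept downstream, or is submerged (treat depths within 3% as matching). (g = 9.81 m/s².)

y₂ = 8.69 m; the jump is submerged

Fr₁ = V₁/√(g·y₁) = 22.5/√(9.81×0.799) = 8.04.
By Bélanger, y₂/y₁ = ½[√(1 + 8Fr₁²) − 1] = ½[√517.7 − 1] = 10.9.
y₂ = 10.9 × 0.799 = 8.69 m.
Tailwater y_tw = 11.7 m: y_tw > y₂, so the jump is submerged.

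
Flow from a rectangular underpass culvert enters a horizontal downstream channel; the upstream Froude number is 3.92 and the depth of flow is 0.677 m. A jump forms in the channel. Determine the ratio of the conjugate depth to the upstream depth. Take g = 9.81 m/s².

y₂/y₁ = 5.07

Fr₁ = 3.92 (given).
Sequent-depth ratio: y₂/y₁ = ½[√(1 + 8Fr₁²) − 1] = ½[√123.9 − 1] = 5.07.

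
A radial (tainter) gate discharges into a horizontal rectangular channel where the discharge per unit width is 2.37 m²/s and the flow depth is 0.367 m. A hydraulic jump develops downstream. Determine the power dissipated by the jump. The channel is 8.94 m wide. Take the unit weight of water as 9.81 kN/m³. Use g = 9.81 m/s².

V₁ = q/y₁ = 2.37/0.367 = 6.46 m/s. Fr₁ = V₁/√(g·y₁) = 6.46/√(9.81×0.367) = 3.40.
From the momentum equation for a rectangular channel, y₂/y₁ = ½[√(1 + 8Fr₁²) − 1] = ½[√93.67 − 1] = 4.34.
y₂ = 4.34 × 0.367 = 1.59 m.
Head loss: ΔE = (y₂ − y₁)³/(4y₁y₂) = (1.59 − 0.367)³/(4×0.367×1.59) = 1.84/2.34 = 0.787 m.
Q = q·b = 2.37 × 8.94 = 21.2 m³/s. P = γ·Q·ΔE = 9.81 × 21.2 × 0.787 = 164 kW.

P = 164 kW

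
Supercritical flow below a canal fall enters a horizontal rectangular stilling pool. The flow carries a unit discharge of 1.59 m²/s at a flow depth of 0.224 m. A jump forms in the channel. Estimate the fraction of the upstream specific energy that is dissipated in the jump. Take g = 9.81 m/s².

V₁ = q/y₁ = 1.59/0.224 = 7.10 m/s. Fr₁ = V₁/√(g·y₁) = 7.10/√(9.81×0.224) = 4.79.
Conjugate-depth relation: y₂/y₁ = ½[√(1 + 8Fr₁²) − 1] = ½[√184.4 − 1] = 6.29.
y₂ = 6.29 × 0.224 = 1.41 m.
E₁ = y₁ + V₁²/2g = 2.79 m. ΔE = (y₂ − y₁)³/(4y₁y₂) = 1.32 m. ΔE/E₁ = 1.32/2.79 = 0.472.

ΔE/E₁ = 0.472 (47.2%)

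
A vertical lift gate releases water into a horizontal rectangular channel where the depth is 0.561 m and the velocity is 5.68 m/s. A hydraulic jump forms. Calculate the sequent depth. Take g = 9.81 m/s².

Fr₁ = V₁/√(g·y₁) = 5.68/√(9.81×0.561) = 2.42.
Conjugate-depth relation: y₂/y₁ = ½[√(1 + 8Fr₁²) − 1] = ½[√47.90 − 1] = 2.96.
y₂ = 2.96 × 0.561 = 1.66 m.

y₂ = 1.66 m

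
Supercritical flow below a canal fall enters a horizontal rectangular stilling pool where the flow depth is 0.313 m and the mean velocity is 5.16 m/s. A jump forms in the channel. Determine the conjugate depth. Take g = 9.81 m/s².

Fr₁ = V₁/√(g·y₁) = 5.16/√(9.81×0.313) = 2.94.
Conjugate-depth relation: y₂/y₁ = ½[√(1 + 8Fr₁²) − 1] = ½[√70.37 − 1] = 3.69.
y₂ = 3.69 × 0.313 = 1.16 m.

y₂ = 1.16 m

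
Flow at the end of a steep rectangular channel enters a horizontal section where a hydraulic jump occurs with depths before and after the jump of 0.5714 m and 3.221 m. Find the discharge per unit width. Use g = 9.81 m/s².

q = 5.851 m²/s

For a rectangular channel the momentum equation gives q² = ½·g·y₁·y₂·(y₁ + y₂) = ½×9.81×0.5714×3.221×3.792 = 34.24.
q = √34.24 = 5.851 m²/s.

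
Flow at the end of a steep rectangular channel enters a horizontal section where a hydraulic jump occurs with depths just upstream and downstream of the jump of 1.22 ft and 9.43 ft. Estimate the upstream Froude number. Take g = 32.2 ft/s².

Fr₁ = 5.81

For a rectangular channel the momentum equation gives q² = ½·g·y₁·y₂·(y₁ + y₂) = ½×32.2×1.22×9.43×10.7 = 1973.
q = √1973 = 44.4 ft²/s.
V₁ = q/y₁ = 36.4 ft/s; Fr₁ = V₁/√(g·y₁) = 5.81.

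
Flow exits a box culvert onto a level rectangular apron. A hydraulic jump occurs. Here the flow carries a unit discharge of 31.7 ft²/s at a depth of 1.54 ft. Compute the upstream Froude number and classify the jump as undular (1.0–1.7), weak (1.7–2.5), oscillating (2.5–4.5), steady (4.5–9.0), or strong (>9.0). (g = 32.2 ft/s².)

Fr₁ = 2.92; oscillating jump

V₁ = q/y₁ = 31.7/1.54 = 20.6 ft/s. Fr₁ = V₁/√(g·y₁) = 20.6/√(32.2×1.54) = 2.92.
Fr₁ = 2.92 lies in the oscillating range.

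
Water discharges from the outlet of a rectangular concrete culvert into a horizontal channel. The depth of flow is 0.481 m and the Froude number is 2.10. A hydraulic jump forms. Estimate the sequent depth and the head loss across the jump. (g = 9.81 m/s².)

y₂ = 1.21 m; ΔE = 0.165 m

Fr₁ = 2.10 (given).
Conjugate-depth relation: y₂/y₁ = ½[√(1 + 8Fr₁²) − 1] = ½[√36.28 − 1] = 2.51.
y₂ = 2.51 × 0.481 = 1.21 m.
V₁ = Fr₁·√(g·y₁) = 2.10×√(9.81×0.481) = 4.56 m/s; q = V₁·y₁ = 2.19 m²/s. V₂ = q/y₂ = 2.19/1.21 = 1.82 m/s. E₁ = y₁ + V₁²/2g = 1.54 m; E₂ = y₂ + V₂²/2g = 1.38 m. ΔE = E₁ − E₂ = 0.165 m.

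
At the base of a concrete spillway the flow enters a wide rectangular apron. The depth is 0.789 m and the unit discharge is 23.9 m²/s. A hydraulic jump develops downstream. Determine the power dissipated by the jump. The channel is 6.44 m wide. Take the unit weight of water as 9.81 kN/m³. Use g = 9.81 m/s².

P = 53730 kW

V₁ = q/y₁ = 23.9/0.789 = 30.3 m/s. Fr₁ = V₁/√(g·y₁) = 30.3/√(9.81×0.789) = 10.9.
Sequent-depth ratio: y₂/y₁ = ½[√(1 + 8Fr₁²) − 1] = ½[√949.4 − 1] = 14.9.
y₂ = 14.9 × 0.789 = 11.8 m.
Head loss: ΔE = (y₂ − y₁)³/(4y₁y₂) = (11.8 − 0.789)³/(4×0.789×11.8) = 1321/37.1 = 35.6 m.
Q = q·b = 23.9 × 6.44 = 154 m³/s. P = γ·Q·ΔE = 9.81 × 154 × 35.6 = 53730 kW.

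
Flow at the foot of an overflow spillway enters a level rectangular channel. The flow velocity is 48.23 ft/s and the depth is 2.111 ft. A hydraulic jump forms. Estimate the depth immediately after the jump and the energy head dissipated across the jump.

Fr₁ = V₁/√(g·y₁) = 48.23/√(32.2×2.111) = 5.850.
Sequent-depth ratio: y₂/y₁ = ½[√(1 + 8Fr₁²) − 1] = ½[√274.77 − 1] = 7.788.
y₂ = 7.788 × 2.111 = 16.44 ft.
Head loss: ΔE = (y₂ − y₁)³/(4y₁y₂) = (16.44 − 2.111)³/(4×2.111×16.44) = 2942/138.8 = 21.20 ft.

y₂ = 16.44 ft; ΔE = 21.20 ft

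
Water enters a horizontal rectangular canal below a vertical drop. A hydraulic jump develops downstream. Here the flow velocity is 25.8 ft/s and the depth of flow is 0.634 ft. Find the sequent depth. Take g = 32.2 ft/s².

y₂ = 4.81 ft

Fr₁ = V₁/√(g·y₁) = 25.8/√(32.2×0.634) = 5.71.
From the momentum equation for a rectangular channel, y₂/y₁ = ½[√(1 + 8Fr₁²) − 1] = ½[√261.8 − 1] = 7.59.
y₂ = 7.59 × 0.634 = 4.81 ft.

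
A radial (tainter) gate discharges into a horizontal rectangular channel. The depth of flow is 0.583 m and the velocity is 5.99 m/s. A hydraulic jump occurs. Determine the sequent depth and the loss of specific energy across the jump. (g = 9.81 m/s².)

Fr₁ = V₁/√(g·y₁) = 5.99/√(9.81×0.583) = 2.50.
Conjugate-depth relation: y₂/y₁ = ½[√(1 + 8Fr₁²) − 1] = ½[√51.19 − 1] = 3.08.
y₂ = 3.08 × 0.583 = 1.79 m.
Head loss: ΔE = (y₂ − y₁)³/(4y₁y₂) = (1.79 − 0.583)³/(4×0.583×1.79) = 1.78/4.18 = 0.425 m.

y₂ = 1.79 m; ΔE = 0.425 m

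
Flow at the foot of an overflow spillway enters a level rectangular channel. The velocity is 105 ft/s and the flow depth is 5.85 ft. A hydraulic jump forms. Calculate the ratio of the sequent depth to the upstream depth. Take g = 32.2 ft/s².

Fr₁ = V₁/√(g·y₁) = 105/√(32.2×5.85) = 7.65.
From the momentum equation for a rectangular channel, y₂/y₁ = ½[√(1 + 8Fr₁²) − 1] = ½[√469.2 − 1] = 10.3.

y₂/y₁ = 10.3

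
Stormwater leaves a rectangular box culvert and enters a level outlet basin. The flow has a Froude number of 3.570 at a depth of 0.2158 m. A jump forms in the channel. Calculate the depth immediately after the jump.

Fr₁ = 3.570 (given).
Bélanger equation: y₂/y₁ = ½[√(1 + 8Fr₁²) − 1] = ½[√102.96 − 1] = 4.573.
y₂ = 4.573 × 0.2158 = 0.9869 m.

y₂ = 0.9869 m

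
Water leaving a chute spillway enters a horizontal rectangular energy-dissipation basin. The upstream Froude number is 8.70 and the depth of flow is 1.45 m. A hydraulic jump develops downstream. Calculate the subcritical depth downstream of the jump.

Fr₁ = 8.70 (given).
Bélanger equation: y₂/y₁ = ½[√(1 + 8Fr₁²) − 1] = ½[√606.5 − 1] = 11.8.
y₂ = 11.8 × 1.45 = 17.1 m.

y₂ = 17.1 m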